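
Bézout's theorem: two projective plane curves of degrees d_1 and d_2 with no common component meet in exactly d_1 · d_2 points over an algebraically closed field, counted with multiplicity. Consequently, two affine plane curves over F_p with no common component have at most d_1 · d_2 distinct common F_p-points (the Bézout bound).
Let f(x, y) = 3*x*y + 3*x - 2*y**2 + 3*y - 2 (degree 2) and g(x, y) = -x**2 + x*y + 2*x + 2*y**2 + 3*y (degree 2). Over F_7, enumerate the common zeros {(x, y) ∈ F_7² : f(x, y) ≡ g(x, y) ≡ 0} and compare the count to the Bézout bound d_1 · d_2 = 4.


Common zeros: {(1, 4), (3, 6), (4, 5), (5, 6)}; count = 4; Bézout bound = 4.

deg(f) = 2, deg(g) = 2, so Bézout bound = 4.
Scan x ∈ F_7. For each x, list the y ∈ F_7 with f(x, y) ≡ 0 and those with g(x, y) ≡ 0 (mod 7); the common zeros in that column are the intersection.
  x = 0: f ≡ 0 at y ∈ {6}; g ≡ 0 at y ∈ {0, 2}; common: ∅.
  x = 1: f ≡ 0 at y ∈ {4, 6}; g ≡ 0 at y ∈ {1, 4}; common: {4}.
  x = 2: f ≡ 0 at y ∈ {2, 6}; g ≡ 0 at y ∈ {0, 1}; common: ∅.
  x = 3: f ≡ 0 at y ∈ {0, 6}; g ≡ 0 at y ∈ {5, 6}; common: {6}.
  x = 4: f ≡ 0 at y ∈ {5, 6}; g ≡ 0 at y ∈ {2, 5}; common: {5}.
  x = 5: f ≡ 0 at y ∈ {3, 6}; g ≡ 0 at y ∈ {4, 6}; common: {6}.
  x = 6: f ≡ 0 at y ∈ {1, 6}; g ≡ 0 at y ∈ {3}; common: ∅.
Collecting: common zeros = {(1, 4), (3, 6), (4, 5), (5, 6)}, so the count is 4.
Comparison with the Bézout bound: 4 ≤ 4 = deg(f)·deg(g), as expected for curves with no common component (the bound is attained).


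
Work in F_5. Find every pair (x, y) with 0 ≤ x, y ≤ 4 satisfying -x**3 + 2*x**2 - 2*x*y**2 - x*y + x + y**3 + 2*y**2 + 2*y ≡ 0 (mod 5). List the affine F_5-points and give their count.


Affine F_5-points: {(0, 0), (0, 1), (0, 2), (1, 4), (3, 1), (3, 4), (4, 1)}; count = 7.

For each of the 25 pairs (x, y) ∈ F_5², evaluate f(x, y) mod 5. Record the zeros.
  x = 0: [0↦0, 1↦0, 2↦0, 3↦1, 4↦4]  zeros at y ∈ {0, 1, 2}
  x = 1: [0↦2, 1↦4, 2↦2, 3↦2, 4↦0]  zeros at y ∈ {4}
  x = 2: [0↦2, 1↦1, 2↦2, 3↦1, 4↦4]  zeros at y ∈ ∅
  x = 3: [0↦4, 1↦0, 2↦4, 3↦2, 4↦0]  zeros at y ∈ {1, 4}
  x = 4: [0↦2, 1↦0, 2↦2, 3↦4, 4↦2]  zeros at y ∈ {1}
Collecting zeros: affine points = {(0, 0), (0, 1), (0, 2), (1, 4), (3, 1), (3, 4), (4, 1)}.
Total count |C(F_5)_aff| = 7.


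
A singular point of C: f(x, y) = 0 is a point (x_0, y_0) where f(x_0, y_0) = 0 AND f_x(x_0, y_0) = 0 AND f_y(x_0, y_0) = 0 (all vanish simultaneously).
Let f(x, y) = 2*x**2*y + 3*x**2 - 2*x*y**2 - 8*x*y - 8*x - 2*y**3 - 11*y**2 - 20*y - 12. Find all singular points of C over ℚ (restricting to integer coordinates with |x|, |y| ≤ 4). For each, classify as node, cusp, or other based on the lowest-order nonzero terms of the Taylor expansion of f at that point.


Singular points: {(0, -2)}; classification: node.

Compute partial derivatives:
  f_x = 4*x*y + 6*x - 2*y**2 - 8*y - 8.
  f_y = 2*x**2 - 4*x*y - 8*x - 6*y**2 - 22*y - 20.
Scan x_0 ∈ {−4, ..., 4}. For each x_0, f_y(x_0, y) is a polynomial in y; find its integer roots y ∈ {−4, ..., 4}, then test f_x and f at those candidates.
  x = -4: f_y(-4, y) = -6*y**2 - 6*y + 44; no integer root y with |y| ≤ 4.
  x = -3: f_y(-3, y) = -6*y**2 - 10*y + 22; no integer root y with |y| ≤ 4.
  x = -2: f_y(-2, y) = -6*y**2 - 14*y + 4; no integer root y with |y| ≤ 4.
  x = -1: f_y(-1, y) = -6*y**2 - 18*y - 10; no integer root y with |y| ≤ 4.
  x = 0: f_y(0, y) = -6*y**2 - 22*y - 20; vanishes at y ∈ {-2}. (0, -2): f_x = 0, f = 0 — SINGULAR.
  x = 1: f_y(1, y) = -6*y**2 - 26*y - 26; no integer root y with |y| ≤ 4.
  x = 2: f_y(2, y) = -6*y**2 - 30*y - 28; no integer root y with |y| ≤ 4.
  x = 3: f_y(3, y) = -6*y**2 - 34*y - 26; no integer root y with |y| ≤ 4.
  x = 4: f_y(4, y) = -6*y**2 - 38*y - 20; no integer root y with |y| ≤ 4.
Only singular point on the grid: (0, -2).
Classify: substitute x = 0 + u, y = -2 + v and expand: f = 2*u**2*v - u**2 - 2*u*v**2 - 2*v**3 + v**2.
No constant or linear terms (consistent with a singular point). Quadratic part: -u**2 + v**2. Cubic part: 2*u**2*v - 2*u*v**2 - 2*v**3.
The quadratic part v**2 - u**2 = (v − u)(v + u) splits into two distinct linear factors, so there are two distinct tangent lines y − -2 = ±(x − 0) — this is a node (ordinary double point).
Classification: node.


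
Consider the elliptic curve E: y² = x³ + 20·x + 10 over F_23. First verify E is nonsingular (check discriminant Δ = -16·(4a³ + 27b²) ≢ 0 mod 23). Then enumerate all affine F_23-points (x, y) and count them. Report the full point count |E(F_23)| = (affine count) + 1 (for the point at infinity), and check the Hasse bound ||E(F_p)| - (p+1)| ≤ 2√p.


Affine points = {(1, 10), (1, 13), (2, 9), (2, 14), (4, 4), (4, 19), (6, 1), (6, 22), (12, 0), (13, 11), (13, 12), (19, 2), (19, 21), (21, 10), (21, 13), (22, 9), (22, 14)}; affine count = 17; |E(F_23)| = 18.

Discriminant check: Δ ∝ 4a³ + 27b² = 4·20³ + 27·10² = 4·8000 + 27·100 ≡ 16 (mod 23). Nonzero ⇒ E is nonsingular.
For each x ∈ F_23, compute rhs = x³ + 20·x + 10 mod 23, then count y ∈ F_23 with y² ≡ rhs.
  x = 0: rhs = 10, matching y values: none (0 points).
  x = 1: rhs = 8, matching y values: 10, 13 (2 points).
  x = 2: rhs = 12, matching y values: 9, 14 (2 points).
  x = 3: rhs = 5, matching y values: none (0 points).
  x = 4: rhs = 16, matching y values: 4, 19 (2 points).
  x = 5: rhs = 5, matching y values: none (0 points).
  x = 6: rhs = 1, matching y values: 1, 22 (2 points).
  x = 7: rhs = 10, matching y values: none (0 points).
  x = 8: rhs = 15, matching y values: none (0 points).
  x = 9: rhs = 22, matching y values: none (0 points).
  x = 10: rhs = 14, matching y values: none (0 points).
  x = 11: rhs = 20, matching y values: none (0 points).
  x = 12: rhs = 0, matching y values: 0 (1 points).
  x = 13: rhs = 6, matching y values: 11, 12 (2 points).
  x = 14: rhs = 21, matching y values: none (0 points).
  x = 15: rhs = 5, matching y values: none (0 points).
  x = 16: rhs = 10, matching y values: none (0 points).
  x = 17: rhs = 19, matching y values: none (0 points).
  x = 18: rhs = 15, matching y values: none (0 points).
  x = 19: rhs = 4, matching y values: 2, 21 (2 points).
  x = 20: rhs = 15, matching y values: none (0 points).
  x = 21: rhs = 8, matching y values: 10, 13 (2 points).
  x = 22: rhs = 12, matching y values: 9, 14 (2 points).
Total affine count: 17.
Full point count |E(F_23)| = 17 + 1 = 18.
Hasse bound: |18 − (23+1)| = |-6| = 6 ≤ 2√23 ≈ 9.5917 ✓.


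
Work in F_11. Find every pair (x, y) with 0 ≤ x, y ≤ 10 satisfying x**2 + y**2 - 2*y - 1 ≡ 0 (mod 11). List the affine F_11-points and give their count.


Affine F_11-points: {(1, 0), (1, 2), (2, 4), (2, 9), (3, 3), (3, 10), (8, 3), (8, 10), (9, 4), (9, 9), (10, 0), (10, 2)}; count = 12.

For each of the 121 pairs (x, y) ∈ F_11², evaluate f(x, y) mod 11. Record the zeros.
  x = 0: [0↦10, 1↦9, 2↦10, 3↦2, 4↦7, 5↦3, 6↦1, 7↦1, 8↦3, 9↦7, 10↦2]  zeros at y ∈ ∅
  x = 1: [0↦0, 1↦10, 2↦0, 3↦3, 4↦8, 5↦4, 6↦2, 7↦2, 8↦4, 9↦8, 10↦3]  zeros at y ∈ {0, 2}
  x = 2: [0↦3, 1↦2, 2↦3, 3↦6, 4↦0, 5↦7, 6↦5, 7↦5, 8↦7, 9↦0, 10↦6]  zeros at y ∈ {4, 9}
  x = 3: [0↦8, 1↦7, 2↦8, 3↦0, 4↦5, 5↦1, 6↦10, 7↦10, 8↦1, 9↦5, 10↦0]  zeros at y ∈ {3, 10}
  x = 4: [0↦4, 1↦3, 2↦4, 3↦7, 4↦1, 5↦8, 6↦6, 7↦6, 8↦8, 9↦1, 10↦7]  zeros at y ∈ ∅
  x = 5: [0↦2, 1↦1, 2↦2, 3↦5, 4↦10, 5↦6, 6↦4, 7↦4, 8↦6, 9↦10, 10↦5]  zeros at y ∈ ∅
  x = 6: [0↦2, 1↦1, 2↦2, 3↦5, 4↦10, 5↦6, 6↦4, 7↦4, 8↦6, 9↦10, 10↦5]  zeros at y ∈ ∅
  x = 7: [0↦4, 1↦3, 2↦4, 3↦7, 4↦1, 5↦8, 6↦6, 7↦6, 8↦8, 9↦1, 10↦7]  zeros at y ∈ ∅
  x = 8: [0↦8, 1↦7, 2↦8, 3↦0, 4↦5, 5↦1, 6↦10, 7↦10, 8↦1, 9↦5, 10↦0]  zeros at y ∈ {3, 10}
  x = 9: [0↦3, 1↦2, 2↦3, 3↦6, 4↦0, 5↦7, 6↦5, 7↦5, 8↦7, 9↦0, 10↦6]  zeros at y ∈ {4, 9}
  x = 10: [0↦0, 1↦10, 2↦0, 3↦3, 4↦8, 5↦4, 6↦2, 7↦2, 8↦4, 9↦8, 10↦3]  zeros at y ∈ {0, 2}
Collecting zeros: affine points = {(1, 0), (1, 2), (2, 4), (2, 9), (3, 3), (3, 10), (8, 3), (8, 10), (9, 4), (9, 9), (10, 0), (10, 2)}.
Total count |C(F_11)_aff| = 12.


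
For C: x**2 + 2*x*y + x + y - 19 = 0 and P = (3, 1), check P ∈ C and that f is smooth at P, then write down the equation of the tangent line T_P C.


Tangent line at P: 9*x + 7*y - 34 = 0.

Step 1: f(3, 1) = 0, so P lies on C.
Step 2: partial derivatives
  f_x(x, y) = 2*x + 2*y + 1, f_y(x, y) = 2*x + 1.
  f_x(P) = 9, f_y(P) = 7 (gradient nonzero, so P is smooth).
Step 3: tangent line at P: 9·(x − 3) + 7·(y − 1) = 0.
Expanding: 9*x + 7*y - 34 = 0.


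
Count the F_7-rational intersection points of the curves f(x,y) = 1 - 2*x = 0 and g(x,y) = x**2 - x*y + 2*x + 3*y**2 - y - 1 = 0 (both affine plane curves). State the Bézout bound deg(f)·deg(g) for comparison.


Common zeros: {(4, 1), (4, 3)}; count = 2; Bézout bound = 2.

deg(f) = 1, deg(g) = 2, so Bézout bound = 2.
Scan x ∈ F_7. For each x, list the y ∈ F_7 with f(x, y) ≡ 0 and those with g(x, y) ≡ 0 (mod 7); the common zeros in that column are the intersection.
  x = 0: f ≡ 0 at y ∈ ∅; g ≡ 0 at y ∈ ∅; common: ∅.
  x = 1: f ≡ 0 at y ∈ ∅; g ≡ 0 at y ∈ {4, 6}; common: ∅.
  x = 2: f ≡ 0 at y ∈ ∅; g ≡ 0 at y ∈ {0, 1}; common: ∅.
  x = 3: f ≡ 0 at y ∈ ∅; g ≡ 0 at y ∈ {0, 6}; common: ∅.
  x = 4: f ≡ 0 at y ∈ {0, 1, 2, 3, 4, 5, 6}; g ≡ 0 at y ∈ {1, 3}; common: {1, 3}.
  x = 5: f ≡ 0 at y ∈ ∅; g ≡ 0 at y ∈ ∅; common: ∅.
  x = 6: f ≡ 0 at y ∈ ∅; g ≡ 0 at y ∈ ∅; common: ∅.
Collecting: common zeros = {(4, 1), (4, 3)}, so the count is 2.
Comparison with the Bézout bound: 2 ≤ 2 = deg(f)·deg(g), as expected for curves with no common component (the bound is attained).


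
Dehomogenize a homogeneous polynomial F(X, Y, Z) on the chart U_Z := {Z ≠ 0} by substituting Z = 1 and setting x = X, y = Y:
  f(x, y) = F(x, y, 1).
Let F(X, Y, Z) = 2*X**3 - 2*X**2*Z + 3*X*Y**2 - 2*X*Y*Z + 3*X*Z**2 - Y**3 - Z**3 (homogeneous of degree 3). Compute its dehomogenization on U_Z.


f(x, y) = 2*x**3 - 2*x**2 + 3*x*y**2 - 2*x*y + 3*x - y**3 - 1

On U_Z we set Z = 1. Each monomial c·X^i·Y^j·Z^k in F becomes c·x^i·y^j·1^k = c·x^i·y^j.
Substituting Z = 1: F(X, Y, 1) = 2*x**3 - 2*x**2 + 3*x*y**2 - 2*x*y + 3*x - y**3 - 1.
Note: deg(f) ≤ deg(F) = 3; strict inequality happens when F is divisible by Z (lost terms).


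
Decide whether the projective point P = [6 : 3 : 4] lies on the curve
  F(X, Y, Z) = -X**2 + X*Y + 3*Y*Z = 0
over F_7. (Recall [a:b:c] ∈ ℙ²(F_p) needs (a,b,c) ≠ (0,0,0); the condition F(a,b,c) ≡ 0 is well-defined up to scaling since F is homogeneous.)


F(6,3,4) ≡ 4 (mod 7); P is NOT on the curve.

Evaluate F(6, 3, 4) term-by-term (mod 7).
  -X**2 ↦ -1·36·1·1 = -36
  X*Y ↦ 1·6·3·1 = 18
  3*Y*Z ↦ 3·1·3·4 = 36
Sum: F(6, 3, 4) = (-36) + (18) + (36) = 18.
Reducing mod 7: 18 ≡ 4 (mod 7).
Since F(a, b, c) ≡ 4 ≠ 0 (mod 7), P does NOT lie on the curve.


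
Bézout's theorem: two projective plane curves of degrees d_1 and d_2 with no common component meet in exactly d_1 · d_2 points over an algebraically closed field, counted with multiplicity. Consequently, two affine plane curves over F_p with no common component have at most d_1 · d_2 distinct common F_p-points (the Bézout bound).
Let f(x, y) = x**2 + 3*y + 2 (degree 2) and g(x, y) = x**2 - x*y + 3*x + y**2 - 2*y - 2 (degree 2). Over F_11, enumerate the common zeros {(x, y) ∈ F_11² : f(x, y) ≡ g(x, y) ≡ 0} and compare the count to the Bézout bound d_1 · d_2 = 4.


Common zeros: {(9, 9)}; count = 1; Bézout bound = 4.

deg(f) = 2, deg(g) = 2, so Bézout bound = 4.
Scan x ∈ F_11. For each x, list the y ∈ F_11 with f(x, y) ≡ 0 and those with g(x, y) ≡ 0 (mod 11); the common zeros in that column are the intersection.
  x = 0: f ≡ 0 at y ∈ {3}; g ≡ 0 at y ∈ {6, 7}; common: ∅.
  x = 1: f ≡ 0 at y ∈ {10}; g ≡ 0 at y ∈ {1, 2}; common: ∅.
  x = 2: f ≡ 0 at y ∈ {9}; g ≡ 0 at y ∈ ∅; common: ∅.
  x = 3: f ≡ 0 at y ∈ {0}; g ≡ 0 at y ∈ {6, 10}; common: ∅.
  x = 4: f ≡ 0 at y ∈ {5}; g ≡ 0 at y ∈ {7, 10}; common: ∅.
  x = 5: f ≡ 0 at y ∈ {2}; g ≡ 0 at y ∈ ∅; common: ∅.
  x = 6: f ≡ 0 at y ∈ {2}; g ≡ 0 at y ∈ ∅; common: ∅.
  x = 7: f ≡ 0 at y ∈ {5}; g ≡ 0 at y ∈ ∅; common: ∅.
  x = 8: f ≡ 0 at y ∈ {0}; g ≡ 0 at y ∈ {1, 9}; common: ∅.
  x = 9: f ≡ 0 at y ∈ {9}; g ≡ 0 at y ∈ {2, 9}; common: {9}.
  x = 10: f ≡ 0 at y ∈ {10}; g ≡ 0 at y ∈ ∅; common: ∅.
Collecting: common zeros = {(9, 9)}, so the count is 1.
Comparison with the Bézout bound: 1 ≤ 4 = deg(f)·deg(g), as expected for curves with no common component (the affine F_11-count falls short of the bound because intersections may lie at infinity, over extension fields, or carry multiplicity).


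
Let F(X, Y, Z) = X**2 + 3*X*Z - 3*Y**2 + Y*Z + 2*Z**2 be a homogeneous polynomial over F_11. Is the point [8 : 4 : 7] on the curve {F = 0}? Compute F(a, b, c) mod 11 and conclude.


F(8,4,7) ≡ 2 (mod 11); P is NOT on the curve.

Evaluate F(8, 4, 7) term-by-term (mod 11).
  X**2 ↦ 1·64·1·1 = 64
  3*X*Z ↦ 3·8·1·7 = 168
  -3*Y**2 ↦ -3·1·16·1 = -48
  Y*Z ↦ 1·1·4·7 = 28
  2*Z**2 ↦ 2·1·1·49 = 98
Sum: F(8, 4, 7) = (64) + (168) + (-48) + (28) + (98) = 310.
Reducing mod 11: 310 ≡ 2 (mod 11).
Since F(a, b, c) ≡ 2 ≠ 0 (mod 11), P does NOT lie on the curve.


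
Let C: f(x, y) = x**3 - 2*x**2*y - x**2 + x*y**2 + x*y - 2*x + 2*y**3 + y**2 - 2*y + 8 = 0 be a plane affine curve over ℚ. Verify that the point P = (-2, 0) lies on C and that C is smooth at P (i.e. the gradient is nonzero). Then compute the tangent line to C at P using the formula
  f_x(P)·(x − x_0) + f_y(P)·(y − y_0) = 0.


Tangent line at P: 14*x - 12*y + 28 = 0.

Step 1: f(-2, 0) = 0, so P lies on C.
Step 2: partial derivatives
  f_x(x, y) = 3*x**2 - 4*x*y - 2*x + y**2 + y - 2, f_y(x, y) = -2*x**2 + 2*x*y + x + 6*y**2 + 2*y - 2.
  f_x(P) = 14, f_y(P) = -12 (gradient nonzero, so P is smooth).
Step 3: tangent line at P: 14·(x − -2) + -12·(y − 0) = 0.
Expanding: 14*x - 12*y + 28 = 0.


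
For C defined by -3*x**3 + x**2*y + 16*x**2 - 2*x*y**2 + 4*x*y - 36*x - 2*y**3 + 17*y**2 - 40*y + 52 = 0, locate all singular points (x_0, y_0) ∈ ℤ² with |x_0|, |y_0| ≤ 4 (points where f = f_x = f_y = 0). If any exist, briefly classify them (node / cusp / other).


Singular points: {(2, 2)}; classification: cusp.

Compute partial derivatives:
  f_x = -9*x**2 + 2*x*y + 32*x - 2*y**2 + 4*y - 36.
  f_y = x**2 - 4*x*y + 4*x - 6*y**2 + 34*y - 40.
Scan x_0 ∈ {−4, ..., 4}. For each x_0, f_y(x_0, y) is a polynomial in y; find its integer roots y ∈ {−4, ..., 4}, then test f_x and f at those candidates.
  x = -4: f_y(-4, y) = -6*y**2 + 50*y - 40; no integer root y with |y| ≤ 4.
  x = -3: f_y(-3, y) = -6*y**2 + 46*y - 43; no integer root y with |y| ≤ 4.
  x = -2: f_y(-2, y) = -6*y**2 + 42*y - 44; no integer root y with |y| ≤ 4.
  x = -1: f_y(-1, y) = -6*y**2 + 38*y - 43; no integer root y with |y| ≤ 4.
  x = 0: f_y(0, y) = -6*y**2 + 34*y - 40; vanishes at y ∈ {4}. (0, 4): f_x = -52 ≠ 0.
  x = 1: f_y(1, y) = -6*y**2 + 30*y - 35; no integer root y with |y| ≤ 4.
  x = 2: f_y(2, y) = -6*y**2 + 26*y - 28; vanishes at y ∈ {2}. (2, 2): f_x = 0, f = 0 — SINGULAR.
  x = 3: f_y(3, y) = -6*y**2 + 22*y - 19; no integer root y with |y| ≤ 4.
  x = 4: f_y(4, y) = -6*y**2 + 18*y - 8; no integer root y with |y| ≤ 4.
Only singular point on the grid: (2, 2).
Classify: substitute x = 2 + u, y = 2 + v and expand: f = -3*u**3 + u**2*v - 2*u*v**2 - 2*v**3 + v**2.
No constant or linear terms (consistent with a singular point). Quadratic part: v**2. Cubic part: -3*u**3 + u**2*v - 2*u*v**2 - 2*v**3.
The quadratic part v**2 is a perfect square, so there is a single (double) tangent line v = 0, i.e. y = 2. Restricting the cubic part to that line (v = 0) leaves -3*u**3 ≠ 0, so f is not divisible by v and the branch is v² ≈ 3*u**3 to lowest order — this is a cusp.
Classification: cusp.


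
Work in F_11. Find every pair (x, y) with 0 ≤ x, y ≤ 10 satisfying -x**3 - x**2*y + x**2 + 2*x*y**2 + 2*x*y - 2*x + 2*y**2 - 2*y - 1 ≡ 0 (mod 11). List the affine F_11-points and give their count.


Affine F_11-points: {(0, 3), (0, 9), (1, 1), (1, 2), (2, 2), (3, 1), (4, 5), (4, 7), (6, 8), (7, 1), (7, 2), (9, 3), (10, 5)}; count = 13.

For each of the 121 pairs (x, y) ∈ F_11², evaluate f(x, y) mod 11. Record the zeros.
  x = 0: [0↦10, 1↦10, 2↦3, 3↦0, 4↦1, 5↦6, 6↦4, 7↦6, 8↦1, 9↦0, 10↦3]  zeros at y ∈ {3, 9}
  x = 1: [0↦8, 1↦0, 2↦0, 3↦8, 4↦2, 5↦4, 6↦3, 7↦10, 8↦3, 9↦4, 10↦2]  zeros at y ∈ {1, 2}
  x = 2: [0↦2, 1↦6, 2↦0, 3↦6, 4↦2, 5↦10, 6↦8, 7↦7, 8↦7, 9↦8, 10↦10]  zeros at y ∈ {2}
  x = 3: [0↦8, 1↦0, 2↦8, 3↦10, 4↦6, 5↦7, 6↦2, 7↦2, 8↦7, 9↦6, 10↦10]  zeros at y ∈ {1}
  x = 4: [0↦9, 1↦9, 2↦7, 3↦3, 4↦8, 5↦0, 6↦1, 7↦0, 8↦8, 9↦3, 10↦7]  zeros at y ∈ {5, 7}
  x = 5: [0↦10, 1↦5, 2↦2, 3↦1, 4↦2, 5↦5, 6↦10, 7↦6, 8↦4, 9↦4, 10↦6]  zeros at y ∈ ∅
  x = 6: [0↦5, 1↦4, 2↦9, 3↦9, 4↦4, 5↦5, 6↦1, 7↦3, 8↦0, 9↦3, 10↦1]  zeros at y ∈ {8}
  x = 7: [0↦10, 1↦0, 2↦0, 3↦10, 4↦8, 5↦5, 6↦1, 7↦7, 8↦1, 9↦5, 10↦8]  zeros at y ∈ {1, 2}
  x = 8: [0↦8, 1↦9, 2↦2, 3↦9, 4↦8, 5↦10, 6↦4, 7↦1, 8↦1, 9↦4, 10↦10]  zeros at y ∈ ∅
  x = 9: [0↦4, 1↦3, 2↦9, 3↦0, 4↦9, 5↦3, 6↦4, 7↦1, 8↦5, 9↦5, 10↦1]  zeros at y ∈ {3}
  x = 10: [0↦3, 1↦9, 2↦4, 3↦10, 4↦5, 5↦0, 6↦6, 7↦1, 8↦7, 9↦2, 10↦8]  zeros at y ∈ {5}
Collecting zeros: affine points = {(0, 3), (0, 9), (1, 1), (1, 2), (2, 2), (3, 1), (4, 5), (4, 7), (6, 8), (7, 1), (7, 2), (9, 3), (10, 5)}.
Total count |C(F_11)_aff| = 13.


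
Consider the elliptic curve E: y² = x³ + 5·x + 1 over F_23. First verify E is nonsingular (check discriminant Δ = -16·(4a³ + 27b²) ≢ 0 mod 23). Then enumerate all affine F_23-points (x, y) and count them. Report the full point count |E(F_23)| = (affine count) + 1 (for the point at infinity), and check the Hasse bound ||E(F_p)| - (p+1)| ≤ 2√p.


Affine points = {(0, 1), (0, 22), (4, 4), (4, 19), (5, 6), (5, 17), (8, 1), (8, 22), (9, 4), (9, 19), (10, 4), (10, 19), (12, 8), (12, 15), (13, 3), (13, 20), (14, 3), (14, 20), (15, 1), (15, 22), (17, 10), (17, 13), (18, 9), (18, 14), (19, 3), (19, 20), (21, 11), (21, 12), (22, 8), (22, 15)}; affine count = 30; |E(F_23)| = 31.

Discriminant check: Δ ∝ 4a³ + 27b² = 4·5³ + 27·1² = 4·125 + 27·1 ≡ 21 (mod 23). Nonzero ⇒ E is nonsingular.
For each x ∈ F_23, compute rhs = x³ + 5·x + 1 mod 23, then count y ∈ F_23 with y² ≡ rhs.
  x = 0: rhs = 1, matching y values: 1, 22 (2 points).
  x = 1: rhs = 7, matching y values: none (0 points).
  x = 2: rhs = 19, matching y values: none (0 points).
  x = 3: rhs = 20, matching y values: none (0 points).
  x = 4: rhs = 16, matching y values: 4, 19 (2 points).
  x = 5: rhs = 13, matching y values: 6, 17 (2 points).
  x = 6: rhs = 17, matching y values: none (0 points).
  x = 7: rhs = 11, matching y values: none (0 points).
  x = 8: rhs = 1, matching y values: 1, 22 (2 points).
  x = 9: rhs = 16, matching y values: 4, 19 (2 points).
  x = 10: rhs = 16, matching y values: 4, 19 (2 points).
  x = 11: rhs = 7, matching y values: none (0 points).
  x = 12: rhs = 18, matching y values: 8, 15 (2 points).
  x = 13: rhs = 9, matching y values: 3, 20 (2 points).
  x = 14: rhs = 9, matching y values: 3, 20 (2 points).
  x = 15: rhs = 1, matching y values: 1, 22 (2 points).
  x = 16: rhs = 14, matching y values: none (0 points).
  x = 17: rhs = 8, matching y values: 10, 13 (2 points).
  x = 18: rhs = 12, matching y values: 9, 14 (2 points).
  x = 19: rhs = 9, matching y values: 3, 20 (2 points).
  x = 20: rhs = 5, matching y values: none (0 points).
  x = 21: rhs = 6, matching y values: 11, 12 (2 points).
  x = 22: rhs = 18, matching y values: 8, 15 (2 points).
Total affine count: 30.
Full point count |E(F_23)| = 30 + 1 = 31.
Hasse bound: |31 − (23+1)| = |7| = 7 ≤ 2√23 ≈ 9.5917 ✓.


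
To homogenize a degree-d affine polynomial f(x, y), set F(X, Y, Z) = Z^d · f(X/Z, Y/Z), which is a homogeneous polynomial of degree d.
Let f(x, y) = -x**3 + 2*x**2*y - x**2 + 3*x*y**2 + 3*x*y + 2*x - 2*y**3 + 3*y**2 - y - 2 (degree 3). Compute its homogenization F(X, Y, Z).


F(X, Y, Z) = -X**3 + 2*X**2*Y - X**2*Z + 3*X*Y**2 + 3*X*Y*Z + 2*X*Z**2 - 2*Y**3 + 3*Y**2*Z - Y*Z**2 - 2*Z**3

deg(f) = 3.
Substitute x = X/Z, y = Y/Z into f, then multiply by Z^3.
  monomial -1·x^3·y^0 ↦ -1·X^3·Y^0·Z^0.
  monomial 2·x^2·y^1 ↦ 2·X^2·Y^1·Z^0.
  monomial -1·x^2·y^0 ↦ -1·X^2·Y^0·Z^1.
  monomial 3·x^1·y^2 ↦ 3·X^1·Y^2·Z^0.
  monomial 3·x^1·y^1 ↦ 3·X^1·Y^1·Z^1.
  monomial 2·x^1·y^0 ↦ 2·X^1·Y^0·Z^2.
  monomial -2·x^0·y^3 ↦ -2·X^0·Y^3·Z^0.
  monomial 3·x^0·y^2 ↦ 3·X^0·Y^2·Z^1.
  monomial -1·x^0·y^1 ↦ -1·X^0·Y^1·Z^2.
  monomial -2·x^0·y^0 ↦ -2·X^0·Y^0·Z^3.
Collecting: F(X, Y, Z) = -X**3 + 2*X**2*Y - X**2*Z + 3*X*Y**2 + 3*X*Y*Z + 2*X*Z**2 - 2*Y**3 + 3*Y**2*Z - Y*Z**2 - 2*Z**3.


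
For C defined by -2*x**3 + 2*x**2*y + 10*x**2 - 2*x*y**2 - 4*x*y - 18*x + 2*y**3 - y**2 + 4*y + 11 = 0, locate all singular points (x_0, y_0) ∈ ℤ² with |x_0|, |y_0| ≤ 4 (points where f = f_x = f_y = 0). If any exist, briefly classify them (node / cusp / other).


Singular points: {(2, 1)}; classification: cusp.

Compute partial derivatives:
  f_x = -6*x**2 + 4*x*y + 20*x - 2*y**2 - 4*y - 18.
  f_y = 2*x**2 - 4*x*y - 4*x + 6*y**2 - 2*y + 4.
Scan x_0 ∈ {−4, ..., 4}. For each x_0, f_y(x_0, y) is a polynomial in y; find its integer roots y ∈ {−4, ..., 4}, then test f_x and f at those candidates.
  x = -4: f_y(-4, y) = 6*y**2 + 14*y + 52; no integer root y with |y| ≤ 4.
  x = -3: f_y(-3, y) = 6*y**2 + 10*y + 34; no integer root y with |y| ≤ 4.
  x = -2: f_y(-2, y) = 6*y**2 + 6*y + 20; no integer root y with |y| ≤ 4.
  x = -1: f_y(-1, y) = 6*y**2 + 2*y + 10; no integer root y with |y| ≤ 4.
  x = 0: f_y(0, y) = 6*y**2 - 2*y + 4; no integer root y with |y| ≤ 4.
  x = 1: f_y(1, y) = 6*y**2 - 6*y + 2; no integer root y with |y| ≤ 4.
  x = 2: f_y(2, y) = 6*y**2 - 10*y + 4; vanishes at y ∈ {1}. (2, 1): f_x = 0, f = 0 — SINGULAR.
  x = 3: f_y(3, y) = 6*y**2 - 14*y + 10; no integer root y with |y| ≤ 4.
  x = 4: f_y(4, y) = 6*y**2 - 18*y + 20; no integer root y with |y| ≤ 4.
Only singular point on the grid: (2, 1).
Classify: substitute x = 2 + u, y = 1 + v and expand: f = -2*u**3 + 2*u**2*v - 2*u*v**2 + 2*v**3 + v**2.
No constant or linear terms (consistent with a singular point). Quadratic part: v**2. Cubic part: -2*u**3 + 2*u**2*v - 2*u*v**2 + 2*v**3.
The quadratic part v**2 is a perfect square, so there is a single (double) tangent line v = 0, i.e. y = 1. Restricting the cubic part to that line (v = 0) leaves -2*u**3 ≠ 0, so f is not divisible by v and the branch is v² ≈ 2*u**3 to lowest order — this is a cusp.
Classification: cusp.


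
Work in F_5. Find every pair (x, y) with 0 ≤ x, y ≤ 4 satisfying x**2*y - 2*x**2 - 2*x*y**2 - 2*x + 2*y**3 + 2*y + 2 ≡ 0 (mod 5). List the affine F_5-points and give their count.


Affine F_5-points: {(2, 0), (3, 1)}; count = 2.

For each of the 25 pairs (x, y) ∈ F_5², evaluate f(x, y) mod 5. Record the zeros.
  x = 0: [0↦2, 1↦1, 2↦2, 3↦2, 4↦3]  zeros at y ∈ ∅
  x = 1: [0↦3, 1↦1, 2↦2, 3↦3, 4↦1]  zeros at y ∈ ∅
  x = 2: [0↦0, 1↦4, 2↦2, 3↦1, 4↦3]  zeros at y ∈ {0}
  x = 3: [0↦3, 1↦0, 2↦2, 3↦1, 4↦4]  zeros at y ∈ {1}
  x = 4: [0↦2, 1↦4, 2↦2, 3↦3, 4↦4]  zeros at y ∈ ∅
Collecting zeros: affine points = {(2, 0), (3, 1)}.
Total count |C(F_5)_aff| = 2.


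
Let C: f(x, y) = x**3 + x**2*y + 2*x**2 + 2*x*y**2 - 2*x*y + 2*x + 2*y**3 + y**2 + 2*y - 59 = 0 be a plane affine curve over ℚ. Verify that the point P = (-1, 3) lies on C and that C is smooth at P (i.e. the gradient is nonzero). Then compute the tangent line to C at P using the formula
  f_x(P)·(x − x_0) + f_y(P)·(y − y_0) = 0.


Tangent line at P: 7*x + 53*y - 152 = 0.

Step 1: f(-1, 3) = 0, so P lies on C.
Step 2: partial derivatives
  f_x(x, y) = 3*x**2 + 2*x*y + 4*x + 2*y**2 - 2*y + 2, f_y(x, y) = x**2 + 4*x*y - 2*x + 6*y**2 + 2*y + 2.
  f_x(P) = 7, f_y(P) = 53 (gradient nonzero, so P is smooth).
Step 3: tangent line at P: 7·(x − -1) + 53·(y − 3) = 0.
Expanding: 7*x + 53*y - 152 = 0.


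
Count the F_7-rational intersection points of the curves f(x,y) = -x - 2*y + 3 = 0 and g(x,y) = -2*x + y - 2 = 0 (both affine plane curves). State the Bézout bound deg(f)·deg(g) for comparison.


Common zeros: {(4, 3)}; count = 1; Bézout bound = 1.

deg(f) = 1, deg(g) = 1, so Bézout bound = 1.
Scan x ∈ F_7. For each x, list the y ∈ F_7 with f(x, y) ≡ 0 and those with g(x, y) ≡ 0 (mod 7); the common zeros in that column are the intersection.
  x = 0: f ≡ 0 at y ∈ {5}; g ≡ 0 at y ∈ {2}; common: ∅.
  x = 1: f ≡ 0 at y ∈ {1}; g ≡ 0 at y ∈ {4}; common: ∅.
  x = 2: f ≡ 0 at y ∈ {4}; g ≡ 0 at y ∈ {6}; common: ∅.
  x = 3: f ≡ 0 at y ∈ {0}; g ≡ 0 at y ∈ {1}; common: ∅.
  x = 4: f ≡ 0 at y ∈ {3}; g ≡ 0 at y ∈ {3}; common: {3}.
  x = 5: f ≡ 0 at y ∈ {6}; g ≡ 0 at y ∈ {5}; common: ∅.
  x = 6: f ≡ 0 at y ∈ {2}; g ≡ 0 at y ∈ {0}; common: ∅.
Collecting: common zeros = {(4, 3)}, so the count is 1.
Comparison with the Bézout bound: 1 ≤ 1 = deg(f)·deg(g), as expected for curves with no common component (the bound is attained).


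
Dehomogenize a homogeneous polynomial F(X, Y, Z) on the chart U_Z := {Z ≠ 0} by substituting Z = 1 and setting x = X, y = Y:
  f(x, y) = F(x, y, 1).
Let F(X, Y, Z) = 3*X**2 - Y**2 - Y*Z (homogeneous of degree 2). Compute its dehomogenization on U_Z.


f(x, y) = 3*x**2 - y**2 - y

On U_Z we set Z = 1. Each monomial c·X^i·Y^j·Z^k in F becomes c·x^i·y^j·1^k = c·x^i·y^j.
Substituting Z = 1: F(X, Y, 1) = 3*x**2 - y**2 - y.
Note: deg(f) ≤ deg(F) = 2; strict inequality happens when F is divisible by Z (lost terms).


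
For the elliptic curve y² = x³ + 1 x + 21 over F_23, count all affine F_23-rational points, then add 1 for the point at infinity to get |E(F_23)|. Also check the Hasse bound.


Affine points = {(1, 0), (2, 10), (2, 13), (5, 6), (5, 17), (6, 6), (6, 17), (7, 7), (7, 16), (8, 9), (8, 14), (9, 0), (11, 11), (11, 12), (12, 6), (12, 17), (13, 0), (16, 4), (16, 19), (17, 11), (17, 12), (18, 11), (18, 12)}; affine count = 23; |E(F_23)| = 24.

Discriminant check: Δ ∝ 4a³ + 27b² = 4·1³ + 27·21² = 4·1 + 27·441 ≡ 20 (mod 23). Nonzero ⇒ E is nonsingular.
For each x ∈ F_23, compute rhs = x³ + 1·x + 21 mod 23, then count y ∈ F_23 with y² ≡ rhs.
  x = 0: rhs = 21, matching y values: none (0 points).
  x = 1: rhs = 0, matching y values: 0 (1 points).
  x = 2: rhs = 8, matching y values: 10, 13 (2 points).
  x = 3: rhs = 5, matching y values: none (0 points).
  x = 4: rhs = 20, matching y values: none (0 points).
  x = 5: rhs = 13, matching y values: 6, 17 (2 points).
  x = 6: rhs = 13, matching y values: 6, 17 (2 points).
  x = 7: rhs = 3, matching y values: 7, 16 (2 points).
  x = 8: rhs = 12, matching y values: 9, 14 (2 points).
  x = 9: rhs = 0, matching y values: 0 (1 points).
  x = 10: rhs = 19, matching y values: none (0 points).
  x = 11: rhs = 6, matching y values: 11, 12 (2 points).
  x = 12: rhs = 13, matching y values: 6, 17 (2 points).
  x = 13: rhs = 0, matching y values: 0 (1 points).
  x = 14: rhs = 19, matching y values: none (0 points).
  x = 15: rhs = 7, matching y values: none (0 points).
  x = 16: rhs = 16, matching y values: 4, 19 (2 points).
  x = 17: rhs = 6, matching y values: 11, 12 (2 points).
  x = 18: rhs = 6, matching y values: 11, 12 (2 points).
  x = 19: rhs = 22, matching y values: none (0 points).
  x = 20: rhs = 14, matching y values: none (0 points).
  x = 21: rhs = 11, matching y values: none (0 points).
  x = 22: rhs = 19, matching y values: none (0 points).
Total affine count: 23.
Full point count |E(F_23)| = 23 + 1 = 24.
Hasse bound: |24 − (23+1)| = |0| = 0 ≤ 2√23 ≈ 9.5917 ✓.


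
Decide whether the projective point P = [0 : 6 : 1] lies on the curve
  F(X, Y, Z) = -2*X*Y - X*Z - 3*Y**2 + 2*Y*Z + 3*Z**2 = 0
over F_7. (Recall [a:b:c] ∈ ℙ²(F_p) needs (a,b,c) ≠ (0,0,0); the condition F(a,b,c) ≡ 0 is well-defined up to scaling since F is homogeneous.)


F(0,6,1) ≡ 5 (mod 7); P is NOT on the curve.

Evaluate F(0, 6, 1) term-by-term (mod 7).
  -2*X*Y ↦ -2·0·6·1 = 0
  -X*Z ↦ -1·0·1·1 = 0
  -3*Y**2 ↦ -3·1·36·1 = -108
  2*Y*Z ↦ 2·1·6·1 = 12
  3*Z**2 ↦ 3·1·1·1 = 3
Sum: F(0, 6, 1) = (0) + (0) + (-108) + (12) + (3) = -93.
Reducing mod 7: -93 ≡ 5 (mod 7).
Since F(a, b, c) ≡ 5 ≠ 0 (mod 7), P does NOT lie on the curve.


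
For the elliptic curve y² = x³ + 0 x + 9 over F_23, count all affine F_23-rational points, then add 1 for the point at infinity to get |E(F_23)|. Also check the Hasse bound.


Affine points = {(0, 3), (0, 20), (3, 6), (3, 17), (4, 2), (4, 21), (6, 8), (6, 15), (9, 5), (9, 18), (11, 11), (11, 12), (12, 9), (12, 14), (14, 4), (14, 19), (15, 7), (15, 16), (17, 0), (21, 1), (21, 22), (22, 10), (22, 13)}; affine count = 23; |E(F_23)| = 24.

Discriminant check: Δ ∝ 4a³ + 27b² = 4·0³ + 27·9² = 4·0 + 27·81 ≡ 2 (mod 23). Nonzero ⇒ E is nonsingular.
For each x ∈ F_23, compute rhs = x³ + 0·x + 9 mod 23, then count y ∈ F_23 with y² ≡ rhs.
  x = 0: rhs = 9, matching y values: 3, 20 (2 points).
  x = 1: rhs = 10, matching y values: none (0 points).
  x = 2: rhs = 17, matching y values: none (0 points).
  x = 3: rhs = 13, matching y values: 6, 17 (2 points).
  x = 4: rhs = 4, matching y values: 2, 21 (2 points).
  x = 5: rhs = 19, matching y values: none (0 points).
  x = 6: rhs = 18, matching y values: 8, 15 (2 points).
  x = 7: rhs = 7, matching y values: none (0 points).
  x = 8: rhs = 15, matching y values: none (0 points).
  x = 9: rhs = 2, matching y values: 5, 18 (2 points).
  x = 10: rhs = 20, matching y values: none (0 points).
  x = 11: rhs = 6, matching y values: 11, 12 (2 points).
  x = 12: rhs = 12, matching y values: 9, 14 (2 points).
  x = 13: rhs = 21, matching y values: none (0 points).
  x = 14: rhs = 16, matching y values: 4, 19 (2 points).
  x = 15: rhs = 3, matching y values: 7, 16 (2 points).
  x = 16: rhs = 11, matching y values: none (0 points).
  x = 17: rhs = 0, matching y values: 0 (1 points).
  x = 18: rhs = 22, matching y values: none (0 points).
  x = 19: rhs = 14, matching y values: none (0 points).
  x = 20: rhs = 5, matching y values: none (0 points).
  x = 21: rhs = 1, matching y values: 1, 22 (2 points).
  x = 22: rhs = 8, matching y values: 10, 13 (2 points).
Total affine count: 23.
Full point count |E(F_23)| = 23 + 1 = 24.
Hasse bound: |24 − (23+1)| = |0| = 0 ≤ 2√23 ≈ 9.5917 ✓.


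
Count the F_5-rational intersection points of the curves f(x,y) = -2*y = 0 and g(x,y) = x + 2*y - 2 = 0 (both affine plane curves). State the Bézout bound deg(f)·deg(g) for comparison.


Common zeros: {(2, 0)}; count = 1; Bézout bound = 1.

deg(f) = 1, deg(g) = 1, so Bézout bound = 1.
Scan x ∈ F_5. For each x, list the y ∈ F_5 with f(x, y) ≡ 0 and those with g(x, y) ≡ 0 (mod 5); the common zeros in that column are the intersection.
  x = 0: f ≡ 0 at y ∈ {0}; g ≡ 0 at y ∈ {1}; common: ∅.
  x = 1: f ≡ 0 at y ∈ {0}; g ≡ 0 at y ∈ {3}; common: ∅.
  x = 2: f ≡ 0 at y ∈ {0}; g ≡ 0 at y ∈ {0}; common: {0}.
  x = 3: f ≡ 0 at y ∈ {0}; g ≡ 0 at y ∈ {2}; common: ∅.
  x = 4: f ≡ 0 at y ∈ {0}; g ≡ 0 at y ∈ {4}; common: ∅.
Collecting: common zeros = {(2, 0)}, so the count is 1.
Comparison with the Bézout bound: 1 ≤ 1 = deg(f)·deg(g), as expected for curves with no common component (the bound is attained).


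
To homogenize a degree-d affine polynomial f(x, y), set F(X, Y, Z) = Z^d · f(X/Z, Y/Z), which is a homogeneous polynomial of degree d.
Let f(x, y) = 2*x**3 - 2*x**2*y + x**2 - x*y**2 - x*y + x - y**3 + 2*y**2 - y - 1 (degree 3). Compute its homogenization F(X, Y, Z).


F(X, Y, Z) = 2*X**3 - 2*X**2*Y + X**2*Z - X*Y**2 - X*Y*Z + X*Z**2 - Y**3 + 2*Y**2*Z - Y*Z**2 - Z**3

deg(f) = 3.
Substitute x = X/Z, y = Y/Z into f, then multiply by Z^3.
  monomial 2·x^3·y^0 ↦ 2·X^3·Y^0·Z^0.
  monomial -2·x^2·y^1 ↦ -2·X^2·Y^1·Z^0.
  monomial 1·x^2·y^0 ↦ 1·X^2·Y^0·Z^1.
  monomial -1·x^1·y^2 ↦ -1·X^1·Y^2·Z^0.
  monomial -1·x^1·y^1 ↦ -1·X^1·Y^1·Z^1.
  monomial 1·x^1·y^0 ↦ 1·X^1·Y^0·Z^2.
  monomial -1·x^0·y^3 ↦ -1·X^0·Y^3·Z^0.
  monomial 2·x^0·y^2 ↦ 2·X^0·Y^2·Z^1.
  monomial -1·x^0·y^1 ↦ -1·X^0·Y^1·Z^2.
  monomial -1·x^0·y^0 ↦ -1·X^0·Y^0·Z^3.
Collecting: F(X, Y, Z) = 2*X**3 - 2*X**2*Y + X**2*Z - X*Y**2 - X*Y*Z + X*Z**2 - Y**3 + 2*Y**2*Z - Y*Z**2 - Z**3.


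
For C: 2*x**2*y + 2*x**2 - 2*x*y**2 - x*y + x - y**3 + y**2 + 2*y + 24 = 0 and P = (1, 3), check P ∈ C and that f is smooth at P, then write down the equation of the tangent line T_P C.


Tangent line at P: -4*x - 30*y + 94 = 0.

Step 1: f(1, 3) = 0, so P lies on C.
Step 2: partial derivatives
  f_x(x, y) = 4*x*y + 4*x - 2*y**2 - y + 1, f_y(x, y) = 2*x**2 - 4*x*y - x - 3*y**2 + 2*y + 2.
  f_x(P) = -4, f_y(P) = -30 (gradient nonzero, so P is smooth).
Step 3: tangent line at P: -4·(x − 1) + -30·(y − 3) = 0.
Expanding: -4*x - 30*y + 94 = 0.


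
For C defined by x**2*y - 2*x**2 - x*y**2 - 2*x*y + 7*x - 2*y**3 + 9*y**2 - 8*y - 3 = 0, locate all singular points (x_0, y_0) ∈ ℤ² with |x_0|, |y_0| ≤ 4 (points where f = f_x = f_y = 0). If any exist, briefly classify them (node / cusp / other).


Singular points: {(2, 1)}; classification: node.

Compute partial derivatives:
  f_x = 2*x*y - 4*x - y**2 - 2*y + 7.
  f_y = x**2 - 2*x*y - 2*x - 6*y**2 + 18*y - 8.
Scan x_0 ∈ {−4, ..., 4}. For each x_0, f_y(x_0, y) is a polynomial in y; find its integer roots y ∈ {−4, ..., 4}, then test f_x and f at those candidates.
  x = -4: f_y(-4, y) = -6*y**2 + 26*y + 16; no integer root y with |y| ≤ 4.
  x = -3: f_y(-3, y) = -6*y**2 + 24*y + 7; no integer root y with |y| ≤ 4.
  x = -2: f_y(-2, y) = -6*y**2 + 22*y; vanishes at y ∈ {0}. (-2, 0): f_x = 15 ≠ 0.
  x = -1: f_y(-1, y) = -6*y**2 + 20*y - 5; no integer root y with |y| ≤ 4.
  x = 0: f_y(0, y) = -6*y**2 + 18*y - 8; no integer root y with |y| ≤ 4.
  x = 1: f_y(1, y) = -6*y**2 + 16*y - 9; no integer root y with |y| ≤ 4.
  x = 2: f_y(2, y) = -6*y**2 + 14*y - 8; vanishes at y ∈ {1}. (2, 1): f_x = 0, f = 0 — SINGULAR.
  x = 3: f_y(3, y) = -6*y**2 + 12*y - 5; no integer root y with |y| ≤ 4.
  x = 4: f_y(4, y) = -6*y**2 + 10*y; vanishes at y ∈ {0}. (4, 0): f_x = -9 ≠ 0.
Only singular point on the grid: (2, 1).
Classify: substitute x = 2 + u, y = 1 + v and expand: f = u**2*v - u**2 - u*v**2 - 2*v**3 + v**2.
No constant or linear terms (consistent with a singular point). Quadratic part: -u**2 + v**2. Cubic part: u**2*v - u*v**2 - 2*v**3.
The quadratic part v**2 - u**2 = (v − u)(v + u) splits into two distinct linear factors, so there are two distinct tangent lines y − 1 = ±(x − 2) — this is a node (ordinary double point).
Classification: node.


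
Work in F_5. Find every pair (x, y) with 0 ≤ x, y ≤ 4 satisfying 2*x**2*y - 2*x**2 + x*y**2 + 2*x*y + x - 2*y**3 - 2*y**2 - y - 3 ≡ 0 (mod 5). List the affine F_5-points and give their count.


Affine F_5-points: {(2, 1), (2, 3), (4, 3)}; count = 3.

For each of the 25 pairs (x, y) ∈ F_5², evaluate f(x, y) mod 5. Record the zeros.
  x = 0: [0↦2, 1↦2, 2↦1, 3↦2, 4↦3]  zeros at y ∈ ∅
  x = 1: [0↦1, 1↦1, 2↦2, 3↦2, 4↦4]  zeros at y ∈ ∅
  x = 2: [0↦1, 1↦0, 2↦2, 3↦0, 4↦2]  zeros at y ∈ {1, 3}
  x = 3: [0↦2, 1↦4, 2↦1, 3↦1, 4↦2]  zeros at y ∈ ∅
  x = 4: [0↦4, 1↦3, 2↦4, 3↦0, 4↦4]  zeros at y ∈ {3}
Collecting zeros: affine points = {(2, 1), (2, 3), (4, 3)}.
Total count |C(F_5)_aff| = 3.


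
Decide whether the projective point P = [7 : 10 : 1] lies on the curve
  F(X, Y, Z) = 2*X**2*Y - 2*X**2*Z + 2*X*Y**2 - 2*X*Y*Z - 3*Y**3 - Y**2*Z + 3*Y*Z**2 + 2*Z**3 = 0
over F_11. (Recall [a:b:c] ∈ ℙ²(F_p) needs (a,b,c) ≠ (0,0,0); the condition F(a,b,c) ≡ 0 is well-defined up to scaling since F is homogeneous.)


F(7,10,1) ≡ 9 (mod 11); P is NOT on the curve.

Evaluate F(7, 10, 1) term-by-term (mod 11).
  2*X**2*Y ↦ 2·49·10·1 = 980
  -2*X**2*Z ↦ -2·49·1·1 = -98
  2*X*Y**2 ↦ 2·7·100·1 = 1400
  -2*X*Y*Z ↦ -2·7·10·1 = -140
  -3*Y**3 ↦ -3·1·1000·1 = -3000
  -Y**2*Z ↦ -1·1·100·1 = -100
  3*Y*Z**2 ↦ 3·1·10·1 = 30
  2*Z**3 ↦ 2·1·1·1 = 2
Sum: F(7, 10, 1) = (980) + (-98) + (1400) + (-140) + (-3000) + (-100) + (30) + (2) = -926.
Reducing mod 11: -926 ≡ 9 (mod 11).
Since F(a, b, c) ≡ 9 ≠ 0 (mod 11), P does NOT lie on the curve.


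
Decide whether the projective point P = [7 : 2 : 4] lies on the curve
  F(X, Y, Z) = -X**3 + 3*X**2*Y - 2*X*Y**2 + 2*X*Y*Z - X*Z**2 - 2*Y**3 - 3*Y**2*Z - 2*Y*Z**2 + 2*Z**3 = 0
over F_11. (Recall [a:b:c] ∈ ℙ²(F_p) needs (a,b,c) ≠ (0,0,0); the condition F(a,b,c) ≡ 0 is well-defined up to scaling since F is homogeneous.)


F(7,2,4) ≡ 5 (mod 11); P is NOT on the curve.

Evaluate F(7, 2, 4) term-by-term (mod 11).
  -X**3 ↦ -1·343·1·1 = -343
  3*X**2*Y ↦ 3·49·2·1 = 294
  -2*X*Y**2 ↦ -2·7·4·1 = -56
  2*X*Y*Z ↦ 2·7·2·4 = 112
  -X*Z**2 ↦ -1·7·1·16 = -112
  -2*Y**3 ↦ -2·1·8·1 = -16
  -3*Y**2*Z ↦ -3·1·4·4 = -48
  -2*Y*Z**2 ↦ -2·1·2·16 = -64
  2*Z**3 ↦ 2·1·1·64 = 128
Sum: F(7, 2, 4) = (-343) + (294) + (-56) + (112) + (-112) + (-16) + (-48) + (-64) + (128) = -105.
Reducing mod 11: -105 ≡ 5 (mod 11).
Since F(a, b, c) ≡ 5 ≠ 0 (mod 11), P does NOT lie on the curve.


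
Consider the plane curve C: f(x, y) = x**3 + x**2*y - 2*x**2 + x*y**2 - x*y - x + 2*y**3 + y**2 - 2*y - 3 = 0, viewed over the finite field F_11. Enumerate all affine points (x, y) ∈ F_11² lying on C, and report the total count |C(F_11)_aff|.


Affine F_11-points: {(0, 9), (2, 1), (3, 7), (4, 3), (5, 2), (5, 4), (7, 2), (10, 2)}; count = 8.

For each of the 121 pairs (x, y) ∈ F_11², evaluate f(x, y) mod 11. Record the zeros.
  x = 0: [0↦8, 1↦9, 2↦2, 3↦10, 4↦1, 5↦9, 6↦2, 7↦3, 8↦2, 9↦0, 10↦9]  zeros at y ∈ {9}
  x = 1: [0↦6, 1↦8, 2↦4, 3↦6, 4↦4, 5↦10, 6↦3, 7↦6, 8↦9, 9↦2, 10↦8]  zeros at y ∈ ∅
  x = 2: [0↦6, 1↦0, 2↦1, 3↦10, 4↦6, 5↦1, 6↦7, 7↦3, 8↦1, 9↦2, 10↦7]  zeros at y ∈ {1}
  x = 3: [0↦3, 1↦2, 2↦10, 3↦6, 4↦2, 5↦10, 6↦9, 7↦0, 8↦6, 9↦6, 10↦1]  zeros at y ∈ {7}
  x = 4: [0↦3, 1↦9, 2↦4, 3↦0, 4↦9, 5↦10, 6↦4, 7↦3, 8↦8, 9↦9, 10↦7]  zeros at y ∈ {3}
  x = 5: [0↦1, 1↦5, 2↦0, 3↦9, 4↦0, 5↦7, 6↦9, 7↦7, 8↦2, 9↦6, 10↦9]  zeros at y ∈ {2, 4}
  x = 6: [0↦3, 1↦7, 2↦4, 3↦6, 4↦3, 5↦7, 6↦8, 7↦7, 8↦5, 9↦3, 10↦2]  zeros at y ∈ ∅
  x = 7: [0↦4, 1↦10, 2↦0, 3↦8, 4↦2, 5↦5, 6↦7, 7↦9, 8↦1, 9↦6, 10↦3]  zeros at y ∈ {2}
  x = 8: [0↦10, 1↦9, 2↦5, 3↦10, 4↦3, 5↦7, 6↦1, 7↦8, 8↦7, 9↦10, 10↦7]  zeros at y ∈ ∅
  x = 9: [0↦5, 1↦10, 2↦3, 3↦7, 4↦1, 5↦8, 6↦7, 7↦10, 8↦7, 9↦10, 10↦9]  zeros at y ∈ ∅
  x = 10: [0↦6, 1↦8, 2↦0, 3↦5, 4↦2, 5↦3, 6↦9, 7↦10, 8↦7, 9↦1, 10↦4]  zeros at y ∈ {2}
Collecting zeros: affine points = {(0, 9), (2, 1), (3, 7), (4, 3), (5, 2), (5, 4), (7, 2), (10, 2)}.
Total count |C(F_11)_aff| = 8.


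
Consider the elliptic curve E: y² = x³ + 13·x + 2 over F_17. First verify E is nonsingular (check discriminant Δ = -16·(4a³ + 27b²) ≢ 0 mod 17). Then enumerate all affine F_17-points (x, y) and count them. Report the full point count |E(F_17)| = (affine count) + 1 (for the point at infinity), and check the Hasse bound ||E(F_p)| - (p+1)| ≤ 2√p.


Affine points = {(0, 6), (0, 11), (1, 4), (1, 13), (2, 6), (2, 11), (3, 0), (4, 4), (4, 13), (9, 7), (9, 10), (12, 4), (12, 13), (14, 2), (14, 15), (15, 6), (15, 11)}; affine count = 17; |E(F_17)| = 18.

Discriminant check: Δ ∝ 4a³ + 27b² = 4·13³ + 27·2² = 4·2197 + 27·4 ≡ 5 (mod 17). Nonzero ⇒ E is nonsingular.
For each x ∈ F_17, compute rhs = x³ + 13·x + 2 mod 17, then count y ∈ F_17 with y² ≡ rhs.
  x = 0: rhs = 2, matching y values: 6, 11 (2 points).
  x = 1: rhs = 16, matching y values: 4, 13 (2 points).
  x = 2: rhs = 2, matching y values: 6, 11 (2 points).
  x = 3: rhs = 0, matching y values: 0 (1 points).
  x = 4: rhs = 16, matching y values: 4, 13 (2 points).
  x = 5: rhs = 5, matching y values: none (0 points).
  x = 6: rhs = 7, matching y values: none (0 points).
  x = 7: rhs = 11, matching y values: none (0 points).
  x = 8: rhs = 6, matching y values: none (0 points).
  x = 9: rhs = 15, matching y values: 7, 10 (2 points).
  x = 10: rhs = 10, matching y values: none (0 points).
  x = 11: rhs = 14, matching y values: none (0 points).
  x = 12: rhs = 16, matching y values: 4, 13 (2 points).
  x = 13: rhs = 5, matching y values: none (0 points).
  x = 14: rhs = 4, matching y values: 2, 15 (2 points).
  x = 15: rhs = 2, matching y values: 6, 11 (2 points).
  x = 16: rhs = 5, matching y values: none (0 points).
Total affine count: 17.
Full point count |E(F_17)| = 17 + 1 = 18.
Hasse bound: |18 − (17+1)| = |0| = 0 ≤ 2√17 ≈ 8.2462 ✓.
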